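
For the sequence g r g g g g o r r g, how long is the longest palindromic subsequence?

8

Using dp[i][j] = 2 + dp[i+1][j−1] if the ends match, else max(dp[i+1][j], dp[i][j−1]):
dp[1][10] = 8. A witness is grggggrg at positions 1,2,3,4,5,6,9,10.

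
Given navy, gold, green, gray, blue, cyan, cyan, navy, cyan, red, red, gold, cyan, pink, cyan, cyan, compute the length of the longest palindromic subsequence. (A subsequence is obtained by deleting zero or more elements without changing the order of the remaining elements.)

Using dp[i][j] = 2 + dp[i+1][j−1] if the ends match, else max(dp[i+1][j], dp[i][j−1]):
dp[1][16] = 8. A witness is cyan cyan cyan red red cyan cyan cyan at positions 6,7,9,10,11,13,15,16.

8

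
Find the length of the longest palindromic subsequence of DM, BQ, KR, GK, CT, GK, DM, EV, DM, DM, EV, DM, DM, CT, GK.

One longest palindromic subsequence is GK CT DM EV DM DM EV DM CT GK (positions 4,5,7,8,9,10,11,13,14,15); it reads the same forward and backward, and the interval DP gives dp[1][15] = 10.

10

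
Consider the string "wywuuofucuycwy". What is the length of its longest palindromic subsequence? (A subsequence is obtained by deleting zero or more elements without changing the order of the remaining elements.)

Using dp[i][j] = 2 + dp[i+1][j−1] if the ends match, else max(dp[i+1][j], dp[i][j−1]):
dp[1][14] = 9. A witness is ywuufuuwy at positions 2,3,4,5,7,8,10,13,14.

9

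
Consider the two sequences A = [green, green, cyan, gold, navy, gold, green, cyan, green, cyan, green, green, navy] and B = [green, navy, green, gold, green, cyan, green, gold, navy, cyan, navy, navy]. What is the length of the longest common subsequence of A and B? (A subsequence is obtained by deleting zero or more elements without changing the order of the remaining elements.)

A longest common subsequence is green, green, gold, green, cyan, green, cyan, navy (length 8); the LCS DP confirms no longer common subsequence exists.

8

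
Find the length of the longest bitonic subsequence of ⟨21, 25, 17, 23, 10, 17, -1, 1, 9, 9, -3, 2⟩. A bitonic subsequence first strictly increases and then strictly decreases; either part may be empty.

Let inc[i] be the LIS ending at i and dec[i] the longest strictly decreasing subsequence starting at i. inc = [1, 2, 1, 2, 1, 2, 1, 2, 3, 3, 1, 3], dec = [5, 5, 4, 4, 3, 3, 2, 2, 2, 2, 1, 1].
max_i inc[i]+dec[i]−1 = 6, with one witness 21, 25, 23, 17, 9, 2.

6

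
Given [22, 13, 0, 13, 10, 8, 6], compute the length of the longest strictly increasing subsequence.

2

Let dp[i] be the longest increasing subsequence ending at position i. Then dp = [1, 1, 1, 2, 2, 2, 2].
The maximum is 2; one witness is 0, 13 at positions 3,4.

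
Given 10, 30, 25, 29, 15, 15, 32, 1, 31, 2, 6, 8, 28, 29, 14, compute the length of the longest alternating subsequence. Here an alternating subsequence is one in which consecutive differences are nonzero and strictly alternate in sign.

11

A longest alternating subsequence is 10, 30, 25, 29, 15, 32, 1, 31, 2, 28, 14 (positions 1,2,3,4,5,7,8,9,10,13,15); its 10 consecutive differences strictly alternate in sign, and length 11 is optimal.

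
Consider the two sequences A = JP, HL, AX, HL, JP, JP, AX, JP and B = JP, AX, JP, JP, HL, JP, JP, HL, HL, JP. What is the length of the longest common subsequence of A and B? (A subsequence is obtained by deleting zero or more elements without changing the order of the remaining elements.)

A longest common subsequence is JP, AX, HL, JP, JP, JP (length 6); the LCS DP confirms no longer common subsequence exists.

6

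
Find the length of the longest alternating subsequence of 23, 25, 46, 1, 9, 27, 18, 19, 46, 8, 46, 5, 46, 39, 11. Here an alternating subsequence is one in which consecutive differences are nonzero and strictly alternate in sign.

A longest alternating subsequence is 23, 25, 1, 27, 18, 19, 8, 46, 5, 46, 39 (positions 1,2,4,6,7,8,10,11,12,13,14); its 10 consecutive differences strictly alternate in sign, and length 11 is optimal.

11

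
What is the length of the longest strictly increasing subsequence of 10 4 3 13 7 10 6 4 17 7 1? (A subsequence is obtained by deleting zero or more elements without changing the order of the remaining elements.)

One longest increasing subsequence is 4, 7, 10, 17 (positions 2,5,6,9), of length 4; no longer one exists.

4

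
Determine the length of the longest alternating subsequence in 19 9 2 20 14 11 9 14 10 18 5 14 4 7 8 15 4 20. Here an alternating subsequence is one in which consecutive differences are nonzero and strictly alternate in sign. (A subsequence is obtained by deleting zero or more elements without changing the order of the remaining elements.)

13

Track the best alternating length ending on an up-step vs a down-step at each position: up/down = 1/1, 1/2, 1/2, 3/1, 3/4, 3/4, 3/4, 5/4, 5/6, 7/4, 3/8, 9/8, 3/10, 11/10, 11/10, 11/8, 3/12, 13/1.
The maximum over both is 13; one such subsequence is 19, 9, 20, 11, 14, 10, 18, 5, 14, 4, 7, 4, 20.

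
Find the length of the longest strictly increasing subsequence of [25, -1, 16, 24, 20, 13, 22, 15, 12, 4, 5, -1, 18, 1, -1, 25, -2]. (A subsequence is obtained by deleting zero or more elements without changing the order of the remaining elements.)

5

Let dp[i] be the longest increasing subsequence ending at position i. Then dp = [1, 1, 2, 3, 3, 2, 4, 3, 2, 2, 3, 1, 4, 2, 1, 5, 1].
The maximum is 5; one witness is -1, 16, 20, 22, 25 at positions 2,3,5,7,16.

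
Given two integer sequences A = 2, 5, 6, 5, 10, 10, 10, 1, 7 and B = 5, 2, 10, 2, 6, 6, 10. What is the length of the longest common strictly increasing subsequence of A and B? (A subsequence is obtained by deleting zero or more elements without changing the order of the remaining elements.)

A longest common strictly increasing subsequence is 5, 6, 10 (length 3); it appears in order in both A and B, and no longer such subsequence exists.

3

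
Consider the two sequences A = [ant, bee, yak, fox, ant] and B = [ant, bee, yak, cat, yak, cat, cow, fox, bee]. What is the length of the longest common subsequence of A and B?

4

Backtracking the LCS table gives one alignment: ant (A1,B1) → bee (A2,B2) → yak (A3,B5) → fox (A4,B8).
So the longest common subsequence has length 4.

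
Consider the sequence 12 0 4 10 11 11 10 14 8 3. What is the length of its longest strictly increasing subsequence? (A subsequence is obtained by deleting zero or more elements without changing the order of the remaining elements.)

Scanning left to right, the best length ending at each element is: 12→1, 0→1, 4→2, 10→3, 11→4, 11→4, 10→3, 14→5, 8→3, 3→2.
So the longest increasing subsequence has length 5, e.g. 0, 4, 10, 11, 14.

5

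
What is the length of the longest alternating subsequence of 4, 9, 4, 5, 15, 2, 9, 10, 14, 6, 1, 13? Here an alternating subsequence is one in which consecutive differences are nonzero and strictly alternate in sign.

Track the best alternating length ending on an up-step vs a down-step at each position: up/down = 1/1, 2/1, 1/3, 4/3, 4/1, 1/5, 6/5, 6/5, 6/5, 6/7, 1/7, 8/7.
The maximum over both is 8; one such subsequence is 4, 9, 4, 5, 2, 9, 6, 13.

8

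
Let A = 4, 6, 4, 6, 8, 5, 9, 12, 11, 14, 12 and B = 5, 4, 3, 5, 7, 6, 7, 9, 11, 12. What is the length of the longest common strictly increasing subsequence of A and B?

5

A longest common strictly increasing subsequence is 4, 5, 9, 11, 12 (length 5); it appears in order in both A and B, and no longer such subsequence exists.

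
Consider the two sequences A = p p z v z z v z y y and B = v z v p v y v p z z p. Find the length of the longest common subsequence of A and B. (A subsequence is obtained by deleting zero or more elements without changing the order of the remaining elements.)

Backtracking the LCS table gives one alignment: p (A1,B4) → p (A2,B8) → z (A3,B9) → z (A5,B10).
So the longest common subsequence has length 4.

4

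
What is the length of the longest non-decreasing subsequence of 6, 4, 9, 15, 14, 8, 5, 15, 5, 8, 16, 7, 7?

5

Let dp[i] be the longest non-decreasing subsequence ending at position i. Then dp = [1, 1, 2, 3, 3, 2, 2, 4, 3, 4, 5, 4, 5].
The maximum is 5; one witness is 6, 9, 15, 15, 16 at positions 1,3,4,8,11.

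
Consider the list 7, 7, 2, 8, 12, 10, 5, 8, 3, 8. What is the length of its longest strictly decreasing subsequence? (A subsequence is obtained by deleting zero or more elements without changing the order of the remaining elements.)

Let dp[i] be the longest decreasing subsequence ending at position i. Then dp = [1, 1, 2, 1, 1, 2, 3, 3, 4, 3].
The maximum is 4; one witness is 12, 10, 5, 3 at positions 5,6,7,9.

4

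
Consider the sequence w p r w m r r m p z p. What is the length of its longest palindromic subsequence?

One longest palindromic subsequence is pmrrmp (positions 2,5,6,7,8,11); it reads the same forward and backward, and the interval DP gives dp[1][11] = 6.

6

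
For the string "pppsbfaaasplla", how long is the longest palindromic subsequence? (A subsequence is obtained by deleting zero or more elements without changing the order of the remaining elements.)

7

Using dp[i][j] = 2 + dp[i+1][j−1] if the ends match, else max(dp[i+1][j], dp[i][j−1]):
dp[1][14] = 7. A witness is psaaasp at positions 3,4,7,8,9,10,11.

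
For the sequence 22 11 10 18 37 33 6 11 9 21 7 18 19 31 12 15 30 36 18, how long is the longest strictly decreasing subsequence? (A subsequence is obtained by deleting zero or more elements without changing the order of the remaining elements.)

5

Let dp[i] be the longest decreasing subsequence ending at position i. Then dp = [1, 2, 3, 2, 1, 2, 4, 3, 4, 3, 5, 4, 4, 3, 5, 5, 4, 2, 5].
The maximum is 5; one witness is 22, 11, 10, 9, 7 at positions 1,2,3,9,11.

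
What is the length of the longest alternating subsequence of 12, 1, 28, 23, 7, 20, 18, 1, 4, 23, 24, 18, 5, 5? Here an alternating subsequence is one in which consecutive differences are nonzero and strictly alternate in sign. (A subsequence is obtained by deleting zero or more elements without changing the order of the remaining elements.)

A longest alternating subsequence is 12, 1, 28, 7, 20, 18, 23, 18 (positions 1,2,3,5,6,7,10,12); its 7 consecutive differences strictly alternate in sign, and length 8 is optimal.

8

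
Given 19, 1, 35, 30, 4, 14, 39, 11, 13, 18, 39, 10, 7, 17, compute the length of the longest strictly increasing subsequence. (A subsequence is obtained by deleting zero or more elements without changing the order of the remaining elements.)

6

Let dp[i] be the longest increasing subsequence ending at position i. Then dp = [1, 1, 2, 2, 2, 3, 4, 3, 4, 5, 6, 3, 3, 5].
The maximum is 6; one witness is 1, 4, 11, 13, 18, 39 at positions 2,5,8,9,10,11.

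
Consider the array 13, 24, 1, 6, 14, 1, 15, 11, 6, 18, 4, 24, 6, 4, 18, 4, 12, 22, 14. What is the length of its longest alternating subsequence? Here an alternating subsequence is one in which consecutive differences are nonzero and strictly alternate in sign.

15

A longest alternating subsequence is 13, 24, 1, 6, 1, 15, 11, 18, 4, 24, 6, 18, 4, 22, 14 (positions 1,2,3,4,6,7,8,10,11,12,13,15,16,18,19); its 14 consecutive differences strictly alternate in sign, and length 15 is optimal.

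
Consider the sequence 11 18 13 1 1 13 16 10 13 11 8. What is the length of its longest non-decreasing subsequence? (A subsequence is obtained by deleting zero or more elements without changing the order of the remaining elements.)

4

One longest non-decreasing subsequence is 11, 13, 13, 16 (positions 1,3,6,7), of length 4; no longer one exists.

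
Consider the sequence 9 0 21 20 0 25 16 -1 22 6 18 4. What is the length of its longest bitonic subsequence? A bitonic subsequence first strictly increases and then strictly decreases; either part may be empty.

Let inc[i] be the LIS ending at i and dec[i] the longest strictly decreasing subsequence starting at i. inc = [1, 1, 2, 2, 1, 3, 2, 1, 3, 2, 3, 2], dec = [3, 2, 5, 4, 2, 4, 3, 1, 3, 2, 2, 1].
max_i inc[i]+dec[i]−1 = 6, with one witness 9, 21, 20, 16, 6, 4.

6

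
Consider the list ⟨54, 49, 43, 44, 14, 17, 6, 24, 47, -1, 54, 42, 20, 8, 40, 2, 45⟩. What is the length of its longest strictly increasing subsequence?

One longest increasing subsequence is 14, 17, 24, 47, 54 (positions 5,6,8,9,11), of length 5; no longer one exists.

5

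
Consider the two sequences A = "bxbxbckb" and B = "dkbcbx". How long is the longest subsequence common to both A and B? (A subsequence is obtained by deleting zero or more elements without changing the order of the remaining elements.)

Backtracking the LCS table gives one alignment: b (A1,B3) → b (A3,B5) → x (A4,B6).
So the longest common subsequence has length 3.

3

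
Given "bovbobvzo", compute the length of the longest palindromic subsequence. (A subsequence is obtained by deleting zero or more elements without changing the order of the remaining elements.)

One longest palindromic subsequence is ovbobvo (positions 2,3,4,5,6,7,9); it reads the same forward and backward, and the interval DP gives dp[1][9] = 7.

7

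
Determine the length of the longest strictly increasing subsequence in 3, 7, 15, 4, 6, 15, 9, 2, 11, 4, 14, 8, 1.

6

Scanning left to right, the best length ending at each element is: 3→1, 7→2, 15→3, 4→2, 6→3, 15→4, 9→4, 2→1, 11→5, 4→2, 14→6, 8→4, 1→1.
So the longest increasing subsequence has length 6, e.g. 3, 4, 6, 9, 11, 14.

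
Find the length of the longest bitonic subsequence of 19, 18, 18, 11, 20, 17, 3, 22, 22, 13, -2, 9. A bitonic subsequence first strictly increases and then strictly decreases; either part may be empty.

5

One longest bitonic subsequence is 19, 18, 17, 13, 9 (positions 1,3,6,10,12): it rises to 19 then falls. Length 5 is optimal.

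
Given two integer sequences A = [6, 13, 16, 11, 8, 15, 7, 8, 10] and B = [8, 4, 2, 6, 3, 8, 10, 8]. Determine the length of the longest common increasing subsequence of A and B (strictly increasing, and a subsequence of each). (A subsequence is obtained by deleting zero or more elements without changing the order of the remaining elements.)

3

For each value that appears in both, track the longest common increasing run ending there.
The best achievable length is 3; one witness is 6, 8, 10 (A-positions 1,5,9, B-positions 4,6,7).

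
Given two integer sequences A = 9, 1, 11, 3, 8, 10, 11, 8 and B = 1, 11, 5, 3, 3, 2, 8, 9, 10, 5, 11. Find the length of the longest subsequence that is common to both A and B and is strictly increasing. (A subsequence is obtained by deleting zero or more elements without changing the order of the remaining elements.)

5

For each value that appears in both, track the longest common increasing run ending there.
The best achievable length is 5; one witness is 1, 3, 8, 10, 11 (A-positions 2,4,5,6,7, B-positions 1,4,7,9,11).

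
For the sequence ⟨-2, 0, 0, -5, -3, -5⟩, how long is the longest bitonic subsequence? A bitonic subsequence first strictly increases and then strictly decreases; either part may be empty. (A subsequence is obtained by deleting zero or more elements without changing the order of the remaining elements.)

One longest bitonic subsequence is -2, 0, -3, -5 (positions 1,2,5,6): it rises to 0 then falls. Length 4 is optimal.

4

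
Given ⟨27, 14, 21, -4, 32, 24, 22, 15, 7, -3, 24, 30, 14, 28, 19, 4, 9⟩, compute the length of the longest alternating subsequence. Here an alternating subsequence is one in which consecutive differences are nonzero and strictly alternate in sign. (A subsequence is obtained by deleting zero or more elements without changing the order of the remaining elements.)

11

Track the best alternating length ending on an up-step vs a down-step at each position: up/down = 1/1, 1/2, 3/2, 1/4, 5/1, 5/6, 5/6, 5/6, 5/6, 5/6, 7/6, 7/6, 7/8, 9/8, 9/10, 7/10, 11/10.
The maximum over both is 11; one such subsequence is 27, 14, 21, -4, 32, 22, 24, 14, 28, 4, 9.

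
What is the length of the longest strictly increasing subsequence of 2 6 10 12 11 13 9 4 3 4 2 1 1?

5

Let dp[i] be the longest increasing subsequence ending at position i. Then dp = [1, 2, 3, 4, 4, 5, 3, 2, 2, 3, 1, 1, 1].
The maximum is 5; one witness is 2, 6, 10, 12, 13 at positions 1,2,3,4,6.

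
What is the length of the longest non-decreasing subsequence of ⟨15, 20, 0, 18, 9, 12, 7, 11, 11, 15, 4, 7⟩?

Scanning left to right, the best length ending at each element is: 15→1, 20→2, 0→1, 18→2, 9→2, 12→3, 7→2, 11→3, 11→4, 15→5, 4→2, 7→3.
So the longest non-decreasing subsequence has length 5, e.g. 0, 9, 11, 11, 15.

5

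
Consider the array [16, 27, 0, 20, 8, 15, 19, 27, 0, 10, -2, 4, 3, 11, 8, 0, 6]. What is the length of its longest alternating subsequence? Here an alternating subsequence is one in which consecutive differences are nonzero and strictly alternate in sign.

14

Track the best alternating length ending on an up-step vs a down-step at each position: up/down = 1/1, 2/1, 1/3, 4/3, 4/5, 6/5, 6/5, 6/1, 1/7, 8/7, 1/9, 10/9, 10/11, 12/7, 12/13, 10/13, 14/13.
The maximum over both is 14; one such subsequence is 16, 27, 0, 20, 8, 15, 0, 10, -2, 4, 3, 11, 0, 6.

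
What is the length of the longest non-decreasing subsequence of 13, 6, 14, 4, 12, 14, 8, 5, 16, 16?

Scanning left to right, the best length ending at each element is: 13→1, 6→1, 14→2, 4→1, 12→2, 14→3, 8→2, 5→2, 16→4, 16→5.
So the longest non-decreasing subsequence has length 5, e.g. 13, 14, 14, 16, 16.

5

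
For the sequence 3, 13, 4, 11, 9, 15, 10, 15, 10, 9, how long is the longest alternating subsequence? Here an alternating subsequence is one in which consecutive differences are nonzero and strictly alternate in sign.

9

Track the best alternating length ending on an up-step vs a down-step at each position: up/down = 1/1, 2/1, 2/3, 4/3, 4/5, 6/1, 6/7, 8/1, 6/9, 4/9.
The maximum over both is 9; one such subsequence is 3, 13, 4, 11, 9, 15, 10, 15, 10.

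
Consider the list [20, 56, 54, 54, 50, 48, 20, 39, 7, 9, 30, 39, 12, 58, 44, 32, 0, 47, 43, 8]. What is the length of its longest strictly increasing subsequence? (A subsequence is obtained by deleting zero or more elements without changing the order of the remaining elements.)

Scanning left to right, the best length ending at each element is: 20→1, 56→2, 54→2, 54→2, 50→2, 48→2, 20→1, 39→2, 7→1, 9→2, 30→3, 39→4, 12→3, 58→5, 44→5, 32→4, 0→1, 47→6, 43→5, 8→2.
So the longest increasing subsequence has length 6, e.g. 7, 9, 30, 39, 44, 47.

6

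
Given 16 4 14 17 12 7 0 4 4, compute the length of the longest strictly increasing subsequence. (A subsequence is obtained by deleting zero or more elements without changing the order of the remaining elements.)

3

Let dp[i] be the longest increasing subsequence ending at position i. Then dp = [1, 1, 2, 3, 2, 2, 1, 2, 2].
The maximum is 3; one witness is 4, 14, 17 at positions 2,3,4.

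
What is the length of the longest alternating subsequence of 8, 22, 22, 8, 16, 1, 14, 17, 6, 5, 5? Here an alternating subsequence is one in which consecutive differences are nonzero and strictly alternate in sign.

7

A longest alternating subsequence is 8, 22, 8, 16, 1, 14, 6 (positions 1,2,4,5,6,7,9); its 6 consecutive differences strictly alternate in sign, and length 7 is optimal.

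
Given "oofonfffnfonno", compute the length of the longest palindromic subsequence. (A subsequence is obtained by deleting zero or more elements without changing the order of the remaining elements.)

One longest palindromic subsequence is oofnfffnfoo (positions 1,2,3,5,6,7,8,9,10,11,14); it reads the same forward and backward, and the interval DP gives dp[1][14] = 11.

11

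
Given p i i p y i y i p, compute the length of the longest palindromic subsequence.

Using dp[i][j] = 2 + dp[i+1][j−1] if the ends match, else max(dp[i+1][j], dp[i][j−1]):
dp[1][9] = 7. A witness is piyiyip at positions 1,2,5,6,7,8,9.

7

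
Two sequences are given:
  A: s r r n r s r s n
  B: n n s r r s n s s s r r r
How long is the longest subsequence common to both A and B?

6

Backtracking the LCS table gives one alignment: s (A1,B3) → r (A2,B4) → r (A3,B5) → n (A4,B7) → r (A5,B12) → r (A7,B13).
So the longest common subsequence has length 6.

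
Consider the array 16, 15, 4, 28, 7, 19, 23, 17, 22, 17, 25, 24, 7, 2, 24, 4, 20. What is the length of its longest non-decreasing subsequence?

6

Let dp[i] be the longest non-decreasing subsequence ending at position i. Then dp = [1, 1, 1, 2, 2, 3, 4, 3, 4, 4, 5, 5, 3, 1, 6, 2, 5].
The maximum is 6; one witness is 4, 7, 19, 23, 24, 24 at positions 3,5,6,7,12,15.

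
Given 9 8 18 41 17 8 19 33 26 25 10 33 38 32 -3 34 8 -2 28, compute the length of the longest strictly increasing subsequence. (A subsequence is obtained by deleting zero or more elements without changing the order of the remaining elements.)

Scanning left to right, the best length ending at each element is: 9→1, 8→1, 18→2, 41→3, 17→2, 8→1, 19→3, 33→4, 26→4, 25→4, 10→2, 33→5, 38→6, 32→5, -3→1, 34→6, 8→2, -2→2, 28→5.
So the longest increasing subsequence has length 6, e.g. 9, 18, 19, 26, 33, 38.

6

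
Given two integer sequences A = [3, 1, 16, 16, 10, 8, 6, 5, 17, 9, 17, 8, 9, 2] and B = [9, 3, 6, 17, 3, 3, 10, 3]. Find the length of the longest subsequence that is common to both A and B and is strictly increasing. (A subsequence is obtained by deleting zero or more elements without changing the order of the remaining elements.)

3

For each value that appears in both, track the longest common increasing run ending there.
The best achievable length is 3; one witness is 3, 6, 17 (A-positions 1,7,9, B-positions 2,3,4).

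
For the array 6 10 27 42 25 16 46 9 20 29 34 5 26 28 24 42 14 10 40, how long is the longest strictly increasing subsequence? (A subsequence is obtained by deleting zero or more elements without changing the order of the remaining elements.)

7

Scanning left to right, the best length ending at each element is: 6→1, 10→2, 27→3, 42→4, 25→3, 16→3, 46→5, 9→2, 20→4, 29→5, 34→6, 5→1, 26→5, 28→6, 24→5, 42→7, 14→3, 10→3, 40→7.
So the longest increasing subsequence has length 7, e.g. 6, 10, 16, 20, 29, 34, 42.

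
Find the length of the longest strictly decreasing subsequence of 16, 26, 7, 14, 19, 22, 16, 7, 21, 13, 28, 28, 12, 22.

Let dp[i] be the longest decreasing subsequence ending at position i. Then dp = [1, 1, 2, 2, 2, 2, 3, 4, 3, 4, 1, 1, 5, 2].
The maximum is 5; one witness is 26, 19, 16, 13, 12 at positions 2,5,7,10,13.

5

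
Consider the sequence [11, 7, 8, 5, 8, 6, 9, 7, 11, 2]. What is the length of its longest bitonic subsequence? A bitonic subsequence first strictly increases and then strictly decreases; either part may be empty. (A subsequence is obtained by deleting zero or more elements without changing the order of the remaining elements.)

5

Let inc[i] be the LIS ending at i and dec[i] the longest strictly decreasing subsequence starting at i. inc = [1, 1, 2, 1, 2, 2, 3, 3, 4, 1], dec = [4, 3, 3, 2, 3, 2, 3, 2, 2, 1].
max_i inc[i]+dec[i]−1 = 5, with one witness 7, 8, 9, 7, 2.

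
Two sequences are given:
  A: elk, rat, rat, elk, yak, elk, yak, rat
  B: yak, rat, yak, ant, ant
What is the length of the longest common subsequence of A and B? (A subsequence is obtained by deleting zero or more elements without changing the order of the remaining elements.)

A longest common subsequence is rat, yak (length 2); the LCS DP confirms no longer common subsequence exists.

2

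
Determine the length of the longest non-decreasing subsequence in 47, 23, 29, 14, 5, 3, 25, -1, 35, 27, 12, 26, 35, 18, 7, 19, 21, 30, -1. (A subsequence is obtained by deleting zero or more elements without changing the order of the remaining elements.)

One longest non-decreasing subsequence is 5, 12, 18, 19, 21, 30 (positions 5,11,14,16,17,18), of length 6; no longer one exists.

6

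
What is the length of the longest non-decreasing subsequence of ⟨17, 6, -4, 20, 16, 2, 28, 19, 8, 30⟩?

4

Scanning left to right, the best length ending at each element is: 17→1, 6→1, -4→1, 20→2, 16→2, 2→2, 28→3, 19→3, 8→3, 30→4.
So the longest non-decreasing subsequence has length 4, e.g. 17, 20, 28, 30.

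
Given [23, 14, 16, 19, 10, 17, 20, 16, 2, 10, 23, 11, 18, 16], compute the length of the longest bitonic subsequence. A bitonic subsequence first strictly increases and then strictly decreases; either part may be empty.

One longest bitonic subsequence is 14, 16, 19, 20, 23, 18, 16 (positions 2,3,4,7,11,13,14): it rises to 23 then falls. Length 7 is optimal.

7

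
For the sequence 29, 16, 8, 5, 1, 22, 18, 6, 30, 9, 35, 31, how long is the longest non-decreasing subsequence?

4

Scanning left to right, the best length ending at each element is: 29→1, 16→1, 8→1, 5→1, 1→1, 22→2, 18→2, 6→2, 30→3, 9→3, 35→4, 31→4.
So the longest non-decreasing subsequence has length 4, e.g. 16, 22, 30, 35.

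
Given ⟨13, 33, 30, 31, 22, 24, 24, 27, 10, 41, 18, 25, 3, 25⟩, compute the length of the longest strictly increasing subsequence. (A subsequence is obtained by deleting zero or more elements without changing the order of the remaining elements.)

5

Let dp[i] be the longest increasing subsequence ending at position i. Then dp = [1, 2, 2, 3, 2, 3, 3, 4, 1, 5, 2, 4, 1, 4].
The maximum is 5; one witness is 13, 22, 24, 27, 41 at positions 1,5,6,8,10.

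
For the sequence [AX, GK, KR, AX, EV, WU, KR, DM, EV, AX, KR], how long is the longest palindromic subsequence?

One longest palindromic subsequence is KR AX EV DM EV AX KR (positions 3,4,5,8,9,10,11); it reads the same forward and backward, and the interval DP gives dp[1][11] = 7.

7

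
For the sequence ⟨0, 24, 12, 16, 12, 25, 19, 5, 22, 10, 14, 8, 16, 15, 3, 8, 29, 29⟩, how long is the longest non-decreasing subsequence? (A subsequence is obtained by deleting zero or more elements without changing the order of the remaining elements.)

One longest non-decreasing subsequence is 0, 12, 16, 19, 22, 29, 29 (positions 1,3,4,7,9,17,18), of length 7; no longer one exists.

7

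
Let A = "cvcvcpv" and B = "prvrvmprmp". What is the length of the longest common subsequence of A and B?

3

A longest common subsequence is vvp (length 3); the LCS DP confirms no longer common subsequence exists.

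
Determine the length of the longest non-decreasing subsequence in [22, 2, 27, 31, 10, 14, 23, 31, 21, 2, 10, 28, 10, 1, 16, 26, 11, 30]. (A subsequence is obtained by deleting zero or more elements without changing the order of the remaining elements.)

Let dp[i] be the longest non-decreasing subsequence ending at position i. Then dp = [1, 1, 2, 3, 2, 3, 4, 5, 4, 2, 3, 5, 4, 1, 5, 6, 5, 7].
The maximum is 7; one witness is 2, 10, 10, 10, 16, 26, 30 at positions 2,5,11,13,15,16,18.

7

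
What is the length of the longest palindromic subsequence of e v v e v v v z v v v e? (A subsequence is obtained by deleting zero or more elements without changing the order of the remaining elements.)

Using dp[i][j] = 2 + dp[i+1][j−1] if the ends match, else max(dp[i+1][j], dp[i][j−1]):
dp[1][12] = 10. A witness is evvvvvvvve at positions 1,2,3,5,6,7,9,10,11,12.

10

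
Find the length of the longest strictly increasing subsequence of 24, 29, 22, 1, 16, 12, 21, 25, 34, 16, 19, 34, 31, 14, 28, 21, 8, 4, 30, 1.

6

Scanning left to right, the best length ending at each element is: 24→1, 29→2, 22→1, 1→1, 16→2, 12→2, 21→3, 25→4, 34→5, 16→3, 19→4, 34→5, 31→5, 14→3, 28→5, 21→5, 8→2, 4→2, 30→6, 1→1.
So the longest increasing subsequence has length 6, e.g. 1, 16, 21, 25, 28, 30.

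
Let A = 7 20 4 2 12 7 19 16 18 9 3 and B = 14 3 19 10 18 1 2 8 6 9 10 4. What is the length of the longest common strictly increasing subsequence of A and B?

For each value that appears in both, track the longest common increasing run ending there.
The best achievable length is 2; one witness is 2, 9 (A-positions 4,10, B-positions 7,10).

2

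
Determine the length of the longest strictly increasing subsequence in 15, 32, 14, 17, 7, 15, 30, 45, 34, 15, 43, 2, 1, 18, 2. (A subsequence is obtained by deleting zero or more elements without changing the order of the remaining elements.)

Let dp[i] be the longest increasing subsequence ending at position i. Then dp = [1, 2, 1, 2, 1, 2, 3, 4, 4, 2, 5, 1, 1, 3, 2].
The maximum is 5; one witness is 15, 17, 30, 34, 43 at positions 1,4,7,9,11.

5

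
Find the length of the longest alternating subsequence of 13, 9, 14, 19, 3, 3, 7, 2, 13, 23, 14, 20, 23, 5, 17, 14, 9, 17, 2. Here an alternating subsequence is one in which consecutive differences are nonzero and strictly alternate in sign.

Track the best alternating length ending on an up-step vs a down-step at each position: up/down = 1/1, 1/2, 3/1, 3/1, 1/4, 1/4, 5/4, 1/6, 7/4, 7/1, 7/8, 9/8, 9/1, 7/10, 11/10, 11/12, 11/12, 13/10, 1/14.
The maximum over both is 14; one such subsequence is 13, 9, 14, 3, 7, 2, 23, 14, 20, 5, 17, 14, 17, 2.

14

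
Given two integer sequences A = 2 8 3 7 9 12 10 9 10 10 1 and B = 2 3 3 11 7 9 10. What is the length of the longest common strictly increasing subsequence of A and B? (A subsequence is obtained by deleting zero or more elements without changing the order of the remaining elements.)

A longest common strictly increasing subsequence is 2, 3, 7, 9, 10 (length 5); it appears in order in both A and B, and no longer such subsequence exists.

5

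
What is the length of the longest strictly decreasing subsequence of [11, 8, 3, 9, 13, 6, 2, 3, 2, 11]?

5

Let dp[i] be the longest decreasing subsequence ending at position i. Then dp = [1, 2, 3, 2, 1, 3, 4, 4, 5, 2].
The maximum is 5; one witness is 11, 8, 6, 3, 2 at positions 1,2,6,8,9.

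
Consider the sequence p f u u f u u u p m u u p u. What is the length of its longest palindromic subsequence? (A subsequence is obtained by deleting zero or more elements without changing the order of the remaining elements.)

Using dp[i][j] = 2 + dp[i+1][j−1] if the ends match, else max(dp[i+1][j], dp[i][j−1]):
dp[1][14] = 9. A witness is puuuuuuup at positions 1,3,4,6,7,8,11,12,13.

9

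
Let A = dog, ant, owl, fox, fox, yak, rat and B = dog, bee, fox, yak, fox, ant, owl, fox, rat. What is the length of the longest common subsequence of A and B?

5

Backtracking the LCS table gives one alignment: dog (A1,B1) → ant (A2,B6) → owl (A3,B7) → fox (A5,B8) → rat (A7,B9).
So the longest common subsequence has length 5.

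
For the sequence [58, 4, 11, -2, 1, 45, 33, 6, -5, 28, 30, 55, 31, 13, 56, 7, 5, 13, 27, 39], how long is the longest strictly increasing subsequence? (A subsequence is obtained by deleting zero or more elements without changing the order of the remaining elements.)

Let dp[i] be the longest increasing subsequence ending at position i. Then dp = [1, 1, 2, 1, 2, 3, 3, 3, 1, 4, 5, 6, 6, 4, 7, 4, 3, 5, 6, 7].
The maximum is 7; one witness is -2, 1, 6, 28, 30, 55, 56 at positions 4,5,8,10,11,12,15.

7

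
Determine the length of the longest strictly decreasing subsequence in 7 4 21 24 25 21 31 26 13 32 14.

Scanning left to right, the best length ending at each element is: 7→1, 4→2, 21→1, 24→1, 25→1, 21→2, 31→1, 26→2, 13→3, 32→1, 14→3.
So the longest decreasing subsequence has length 3, e.g. 24, 21, 13.

3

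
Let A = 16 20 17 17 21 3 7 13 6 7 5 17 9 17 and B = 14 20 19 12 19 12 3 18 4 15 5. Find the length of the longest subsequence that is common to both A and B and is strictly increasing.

2

A longest common strictly increasing subsequence is 3, 5 (length 2); it appears in order in both A and B, and no longer such subsequence exists.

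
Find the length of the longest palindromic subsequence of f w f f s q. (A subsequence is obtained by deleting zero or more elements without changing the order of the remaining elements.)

Using dp[i][j] = 2 + dp[i+1][j−1] if the ends match, else max(dp[i+1][j], dp[i][j−1]):
dp[1][6] = 3. A witness is fff at positions 1,3,4.

3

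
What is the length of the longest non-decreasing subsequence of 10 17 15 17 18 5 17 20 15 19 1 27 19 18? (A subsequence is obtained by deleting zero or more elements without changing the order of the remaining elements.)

6

Let dp[i] be the longest non-decreasing subsequence ending at position i. Then dp = [1, 2, 2, 3, 4, 1, 4, 5, 3, 5, 1, 6, 6, 5].
The maximum is 6; one witness is 10, 17, 17, 18, 20, 27 at positions 1,2,4,5,8,12.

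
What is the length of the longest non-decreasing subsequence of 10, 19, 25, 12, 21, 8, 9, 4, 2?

3

Let dp[i] be the longest non-decreasing subsequence ending at position i. Then dp = [1, 2, 3, 2, 3, 1, 2, 1, 1].
The maximum is 3; one witness is 10, 19, 25 at positions 1,2,3.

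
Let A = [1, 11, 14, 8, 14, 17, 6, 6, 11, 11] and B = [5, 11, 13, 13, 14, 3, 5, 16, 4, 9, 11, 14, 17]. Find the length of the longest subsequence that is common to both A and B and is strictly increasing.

For each value that appears in both, track the longest common increasing run ending there.
The best achievable length is 3; one witness is 11, 14, 17 (A-positions 2,3,6, B-positions 2,5,13).

3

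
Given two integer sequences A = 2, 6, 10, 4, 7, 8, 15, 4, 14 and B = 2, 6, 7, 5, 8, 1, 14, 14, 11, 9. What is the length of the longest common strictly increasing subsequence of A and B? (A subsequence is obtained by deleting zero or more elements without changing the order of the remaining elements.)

5

A longest common strictly increasing subsequence is 2, 6, 7, 8, 14 (length 5); it appears in order in both A and B, and no longer such subsequence exists.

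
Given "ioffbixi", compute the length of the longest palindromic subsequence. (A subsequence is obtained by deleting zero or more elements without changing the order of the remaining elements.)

One longest palindromic subsequence is iffi (positions 1,3,4,8); it reads the same forward and backward, and the interval DP gives dp[1][8] = 4.

4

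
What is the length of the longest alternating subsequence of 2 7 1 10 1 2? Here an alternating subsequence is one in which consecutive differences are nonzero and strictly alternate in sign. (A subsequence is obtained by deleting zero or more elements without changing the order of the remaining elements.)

Track the best alternating length ending on an up-step vs a down-step at each position: up/down = 1/1, 2/1, 1/3, 4/1, 1/5, 6/5.
The maximum over both is 6; one such subsequence is 2, 7, 1, 10, 1, 2.

6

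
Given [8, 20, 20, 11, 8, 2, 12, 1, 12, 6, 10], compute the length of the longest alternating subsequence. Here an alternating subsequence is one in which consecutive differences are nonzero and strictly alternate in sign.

A longest alternating subsequence is 8, 20, 11, 12, 1, 12, 6, 10 (positions 1,2,4,7,8,9,10,11); its 7 consecutive differences strictly alternate in sign, and length 8 is optimal.

8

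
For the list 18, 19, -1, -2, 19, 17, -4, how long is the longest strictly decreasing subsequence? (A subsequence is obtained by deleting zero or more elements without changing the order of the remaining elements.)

4

Scanning left to right, the best length ending at each element is: 18→1, 19→1, -1→2, -2→3, 19→1, 17→2, -4→4.
So the longest decreasing subsequence has length 4, e.g. 18, -1, -2, -4.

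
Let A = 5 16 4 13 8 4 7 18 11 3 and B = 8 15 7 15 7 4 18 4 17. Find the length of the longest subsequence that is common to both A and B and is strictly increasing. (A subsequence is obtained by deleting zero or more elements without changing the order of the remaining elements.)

2

For each value that appears in both, track the longest common increasing run ending there.
The best achievable length is 2; one witness is 8, 18 (A-positions 5,8, B-positions 1,7).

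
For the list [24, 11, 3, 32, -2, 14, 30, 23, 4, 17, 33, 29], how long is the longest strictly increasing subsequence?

One longest increasing subsequence is 11, 14, 30, 33 (positions 2,6,7,11), of length 4; no longer one exists.

4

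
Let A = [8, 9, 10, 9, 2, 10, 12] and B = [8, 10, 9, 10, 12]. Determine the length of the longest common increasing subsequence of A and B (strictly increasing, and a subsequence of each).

4

For each value that appears in both, track the longest common increasing run ending there.
The best achievable length is 4; one witness is 8, 9, 10, 12 (A-positions 1,2,3,7, B-positions 1,3,4,5).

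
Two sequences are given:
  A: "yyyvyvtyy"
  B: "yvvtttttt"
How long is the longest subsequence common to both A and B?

4

A longest common subsequence is yvvt (length 4); the LCS DP confirms no longer common subsequence exists.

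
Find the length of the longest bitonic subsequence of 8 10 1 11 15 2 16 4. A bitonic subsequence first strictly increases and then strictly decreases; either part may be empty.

6

Let inc[i] be the LIS ending at i and dec[i] the longest strictly decreasing subsequence starting at i. inc = [1, 2, 1, 3, 4, 2, 5, 3], dec = [2, 2, 1, 2, 2, 1, 2, 1].
max_i inc[i]+dec[i]−1 = 6, with one witness 8, 10, 11, 15, 16, 4.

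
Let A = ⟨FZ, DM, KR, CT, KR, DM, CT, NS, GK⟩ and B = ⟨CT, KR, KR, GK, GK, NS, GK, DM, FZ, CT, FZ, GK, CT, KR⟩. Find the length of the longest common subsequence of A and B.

5

A longest common subsequence is KR, KR, DM, CT, GK (length 5); the LCS DP confirms no longer common subsequence exists.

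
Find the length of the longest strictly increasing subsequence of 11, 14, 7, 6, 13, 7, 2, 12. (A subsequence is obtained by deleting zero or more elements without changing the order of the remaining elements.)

3

One longest increasing subsequence is 6, 7, 12 (positions 4,6,8), of length 3; no longer one exists.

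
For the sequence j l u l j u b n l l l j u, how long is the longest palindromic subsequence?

7

Using dp[i][j] = 2 + dp[i+1][j−1] if the ends match, else max(dp[i+1][j], dp[i][j−1]):
dp[1][13] = 7. A witness is ujlllju at positions 3,5,9,10,11,12,13.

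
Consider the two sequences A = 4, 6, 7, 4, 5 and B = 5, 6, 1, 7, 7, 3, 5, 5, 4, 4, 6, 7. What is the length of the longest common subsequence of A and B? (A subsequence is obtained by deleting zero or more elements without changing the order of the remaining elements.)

A longest common subsequence is 4, 6, 7 (length 3); the LCS DP confirms no longer common subsequence exists.

3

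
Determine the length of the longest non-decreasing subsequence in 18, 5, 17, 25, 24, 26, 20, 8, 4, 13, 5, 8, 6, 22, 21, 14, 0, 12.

Let dp[i] be the longest non-decreasing subsequence ending at position i. Then dp = [1, 1, 2, 3, 3, 4, 3, 2, 1, 3, 2, 3, 3, 4, 4, 4, 1, 4].
The maximum is 4; one witness is 5, 17, 25, 26 at positions 2,3,4,6.

4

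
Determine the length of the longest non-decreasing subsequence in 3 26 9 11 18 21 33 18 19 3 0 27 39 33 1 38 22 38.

Let dp[i] be the longest non-decreasing subsequence ending at position i. Then dp = [1, 2, 2, 3, 4, 5, 6, 5, 6, 2, 1, 7, 8, 8, 2, 9, 7, 10].
The maximum is 10; one witness is 3, 9, 11, 18, 18, 19, 27, 33, 38, 38 at positions 1,3,4,5,8,9,12,14,16,18.

10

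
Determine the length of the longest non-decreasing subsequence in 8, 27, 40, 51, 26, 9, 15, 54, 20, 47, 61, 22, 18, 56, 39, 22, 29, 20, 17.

7

Scanning left to right, the best length ending at each element is: 8→1, 27→2, 40→3, 51→4, 26→2, 9→2, 15→3, 54→5, 20→4, 47→5, 61→6, 22→5, 18→4, 56→6, 39→6, 22→6, 29→7, 20→5, 17→4.
So the longest non-decreasing subsequence has length 7, e.g. 8, 9, 15, 20, 22, 22, 29.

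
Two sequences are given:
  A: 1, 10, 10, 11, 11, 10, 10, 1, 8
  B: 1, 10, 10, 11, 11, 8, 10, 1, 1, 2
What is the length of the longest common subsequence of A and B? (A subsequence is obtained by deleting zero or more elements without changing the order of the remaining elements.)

7

A longest common subsequence is 1, 10, 10, 11, 11, 10, 1 (length 7); the LCS DP confirms no longer common subsequence exists.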